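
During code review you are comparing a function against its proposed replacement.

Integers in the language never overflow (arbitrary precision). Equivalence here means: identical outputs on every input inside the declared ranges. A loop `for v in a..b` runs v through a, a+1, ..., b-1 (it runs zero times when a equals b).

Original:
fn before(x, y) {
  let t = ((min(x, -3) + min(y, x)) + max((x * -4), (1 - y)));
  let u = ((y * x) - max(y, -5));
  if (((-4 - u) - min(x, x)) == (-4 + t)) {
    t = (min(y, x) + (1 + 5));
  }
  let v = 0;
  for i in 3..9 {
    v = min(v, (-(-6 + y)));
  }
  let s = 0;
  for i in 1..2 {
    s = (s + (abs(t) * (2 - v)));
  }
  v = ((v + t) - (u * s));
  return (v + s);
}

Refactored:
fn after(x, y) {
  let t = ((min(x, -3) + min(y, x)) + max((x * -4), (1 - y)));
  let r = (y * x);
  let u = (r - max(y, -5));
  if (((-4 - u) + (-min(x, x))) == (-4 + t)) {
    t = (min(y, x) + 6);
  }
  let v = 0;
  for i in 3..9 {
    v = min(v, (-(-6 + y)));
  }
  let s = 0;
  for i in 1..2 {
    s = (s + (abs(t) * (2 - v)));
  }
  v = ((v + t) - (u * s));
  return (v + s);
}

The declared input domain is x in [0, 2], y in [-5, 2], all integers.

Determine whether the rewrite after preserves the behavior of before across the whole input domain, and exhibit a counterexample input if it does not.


The two are interchangeable: arithmetic usage differs; also local variable names differ; also statement counts differ; also constant usage differs, and every declared input agrees.
Spot check at x=1, y=1 — before: t=-2, then u=0, then (((-4 - u) - min(x, x)) == (-4 + t)) is false, then v=0, then (i=3), then v=0, then (i=4), then v=0, then (i=5), then v=0, then (i=6), then v=0, then (i=7), then v=0, then (i=8), then v=0, then s=0, then (i=1), then s=4, then v=-2, then returns 2. after: t=-2, then r=1, then u=0, then (((-4 - u) + (-min(x, x))) == (-4 + t)) is false, then v=0, then (i=3), then v=0, then (i=4), then v=0, then (i=5), then v=0, then (i=6), then v=0, then (i=7), then v=0, then (i=8), then v=0, then s=0, then (i=1), then s=4, then v=-2, then returns 2. Both give 2.
An exhaustive pass over the 24 declared inputs shows identical outputs.
verdict: equivalent


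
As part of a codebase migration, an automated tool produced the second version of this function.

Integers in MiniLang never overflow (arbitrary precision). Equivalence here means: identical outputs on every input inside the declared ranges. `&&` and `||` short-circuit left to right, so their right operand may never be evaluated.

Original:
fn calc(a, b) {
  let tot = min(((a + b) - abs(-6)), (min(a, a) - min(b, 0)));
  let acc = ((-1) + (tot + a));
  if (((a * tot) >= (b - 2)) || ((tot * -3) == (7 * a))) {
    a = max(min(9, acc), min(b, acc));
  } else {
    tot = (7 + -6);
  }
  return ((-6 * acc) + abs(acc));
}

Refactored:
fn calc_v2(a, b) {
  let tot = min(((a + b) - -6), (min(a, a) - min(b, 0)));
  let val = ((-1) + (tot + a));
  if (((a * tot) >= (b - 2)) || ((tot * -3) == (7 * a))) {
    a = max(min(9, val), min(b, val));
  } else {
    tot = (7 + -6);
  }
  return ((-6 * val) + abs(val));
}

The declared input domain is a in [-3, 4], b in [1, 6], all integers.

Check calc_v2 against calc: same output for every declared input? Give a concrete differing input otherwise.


Input a=-3, b=1: 84 from calc versus 49 from calc_v2.
verdict: not equivalent; witness: a=-3, b=1


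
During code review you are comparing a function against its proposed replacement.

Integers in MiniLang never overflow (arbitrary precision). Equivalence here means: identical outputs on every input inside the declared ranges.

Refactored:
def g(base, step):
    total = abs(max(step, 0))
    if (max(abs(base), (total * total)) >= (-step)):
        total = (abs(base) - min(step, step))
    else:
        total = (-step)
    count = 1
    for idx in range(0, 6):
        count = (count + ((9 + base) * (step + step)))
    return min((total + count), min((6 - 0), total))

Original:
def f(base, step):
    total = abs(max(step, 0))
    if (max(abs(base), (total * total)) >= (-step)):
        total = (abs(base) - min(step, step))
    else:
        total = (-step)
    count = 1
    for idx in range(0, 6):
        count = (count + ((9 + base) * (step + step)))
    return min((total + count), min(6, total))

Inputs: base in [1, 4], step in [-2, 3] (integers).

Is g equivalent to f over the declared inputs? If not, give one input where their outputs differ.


This is a faithful refactor — constant usage differs; and arithmetic usage differs, but the computed results match everywhere.
One worked example (base=2, step=-2) — f: total becomes 0; next (max(abs(base), (total * total)) >= (-step)) evaluates to true; next total becomes 4; next count becomes 1; next at idx=0:; next count becomes -43; next at idx=1:; next count becomes -87; next at idx=2:; next count becomes -131; next at idx=3:; next count becomes -175; next at idx=4:; next count becomes -219; next at idx=5:; next count becomes -263; next final value -259; g: total becomes 0; next (max(abs(base), (total * total)) >= (-step)) evaluates to true; next total becomes 4; next count becomes 1; next at idx=0:; next count becomes -43; next at idx=1:; next count becomes -87; next at idx=2:; next count becomes -131; next at idx=3:; next count becomes -175; next at idx=4:; next count becomes -219; next at idx=5:; next count becomes -263; next final value -259; agreement on -259.
An exhaustive pass over the 24 declared inputs shows identical outputs.
verdict: equivalent


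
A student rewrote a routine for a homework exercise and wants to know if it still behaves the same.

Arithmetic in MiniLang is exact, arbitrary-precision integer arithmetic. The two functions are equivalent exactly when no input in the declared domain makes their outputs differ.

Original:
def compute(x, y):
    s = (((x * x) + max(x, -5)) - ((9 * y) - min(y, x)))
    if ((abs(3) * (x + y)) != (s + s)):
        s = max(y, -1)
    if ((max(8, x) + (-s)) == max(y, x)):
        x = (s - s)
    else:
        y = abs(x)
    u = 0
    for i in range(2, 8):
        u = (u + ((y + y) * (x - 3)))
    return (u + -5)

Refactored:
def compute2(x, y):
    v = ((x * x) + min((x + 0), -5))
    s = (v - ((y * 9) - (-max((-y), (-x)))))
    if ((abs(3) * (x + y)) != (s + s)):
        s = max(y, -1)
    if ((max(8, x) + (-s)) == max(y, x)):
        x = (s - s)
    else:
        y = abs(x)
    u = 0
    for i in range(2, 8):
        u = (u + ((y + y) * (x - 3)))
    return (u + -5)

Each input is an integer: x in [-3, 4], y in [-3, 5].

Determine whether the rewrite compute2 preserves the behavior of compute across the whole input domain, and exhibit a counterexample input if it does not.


Equivalent. There is a behavioral-looking edit here, yet the outcome never shifts on this domain.
Checked all 72 inputs in the declared domain: the outputs agree on every one.
Spot check at x=-1, y=3 — compute: s = -28; ((abs(3) * (x + y)) != (s + s)) -> true; s = 3; ((max(8, x) + (-s)) == max(y, x)) -> false; y = 1; u = 0; [i=2]; u = -8; [i=3]; u = -16; [i=4]; u = -24; [i=5]; u = -32; [i=6]; u = -40; [i=7]; u = -48; return -53. compute2: v = -4; s = -32; ((abs(3) * (x + y)) != (s + s)) -> true; s = 3; ((max(8, x) + (-s)) == max(y, x)) -> false; y = 1; u = 0; [i=2]; u = -8; [i=3]; u = -16; [i=4]; u = -24; [i=5]; u = -32; [i=6]; u = -40; [i=7]; u = -48; return -53. Both give -53.
verdict: equivalent


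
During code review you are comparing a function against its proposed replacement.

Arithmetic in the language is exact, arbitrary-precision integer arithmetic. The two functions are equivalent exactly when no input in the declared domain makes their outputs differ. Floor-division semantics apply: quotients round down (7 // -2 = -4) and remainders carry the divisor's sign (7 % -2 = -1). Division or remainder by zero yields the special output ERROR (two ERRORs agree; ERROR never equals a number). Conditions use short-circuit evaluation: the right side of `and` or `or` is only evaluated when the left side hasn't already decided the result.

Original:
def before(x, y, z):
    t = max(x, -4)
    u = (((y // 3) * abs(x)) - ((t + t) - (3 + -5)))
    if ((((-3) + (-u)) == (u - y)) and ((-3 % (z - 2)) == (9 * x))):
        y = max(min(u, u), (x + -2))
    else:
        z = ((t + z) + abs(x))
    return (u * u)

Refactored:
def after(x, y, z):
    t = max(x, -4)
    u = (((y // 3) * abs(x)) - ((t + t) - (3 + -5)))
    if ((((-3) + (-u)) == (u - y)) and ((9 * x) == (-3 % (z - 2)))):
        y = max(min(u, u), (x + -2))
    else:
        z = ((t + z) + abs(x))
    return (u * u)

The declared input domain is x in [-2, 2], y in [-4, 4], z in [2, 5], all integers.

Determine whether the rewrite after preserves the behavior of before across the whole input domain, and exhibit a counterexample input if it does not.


The two are interchangeable: same computation, different form, and every declared input agrees.
Spot check at x=-1, y=2, z=3 — before: t=-1, then u=0, then ((((-3) + (-u)) == (u - y)) and ((-3 % (z - 2)) == (9 * x))) is false, then z=3, then returns 0. after: t=-1, then u=0, then ((((-3) + (-u)) == (u - y)) and ((9 * x) == (-3 % (z - 2)))) is false, then z=3, then returns 0. Both give 0.
Checked all 180 inputs in the declared domain: the outputs agree on every one.
verdict: equivalent


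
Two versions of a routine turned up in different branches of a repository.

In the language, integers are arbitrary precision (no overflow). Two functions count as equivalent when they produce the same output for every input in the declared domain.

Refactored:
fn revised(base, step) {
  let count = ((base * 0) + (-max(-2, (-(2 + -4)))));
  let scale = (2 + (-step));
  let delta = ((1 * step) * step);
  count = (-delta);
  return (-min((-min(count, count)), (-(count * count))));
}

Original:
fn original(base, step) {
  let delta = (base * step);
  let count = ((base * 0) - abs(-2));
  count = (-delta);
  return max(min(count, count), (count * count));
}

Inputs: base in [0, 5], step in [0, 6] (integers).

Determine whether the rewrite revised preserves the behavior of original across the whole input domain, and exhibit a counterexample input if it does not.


Run the pair on base=0, step=1.
original: delta=0, then count=-2, then count=0, then returns 0
revised: count=-2, then scale=1, then delta=1, then count=-1, then returns 1
0 and 1 differ, so these are not the same function on this domain.
verdict: not equivalent; witness: base=0, step=1


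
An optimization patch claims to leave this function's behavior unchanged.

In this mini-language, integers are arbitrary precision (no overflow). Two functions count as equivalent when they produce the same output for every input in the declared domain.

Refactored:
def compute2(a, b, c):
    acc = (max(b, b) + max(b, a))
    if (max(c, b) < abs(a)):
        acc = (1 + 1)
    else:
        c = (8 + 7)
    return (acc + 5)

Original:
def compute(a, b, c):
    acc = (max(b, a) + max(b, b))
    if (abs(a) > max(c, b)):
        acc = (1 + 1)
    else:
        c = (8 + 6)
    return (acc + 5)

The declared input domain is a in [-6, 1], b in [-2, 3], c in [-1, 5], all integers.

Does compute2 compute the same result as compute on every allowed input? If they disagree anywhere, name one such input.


The edit looks behavioral (`6` became `7`), but over these ranges it never changes the outcome.
Tracing a=-3, b=-2, c=3: compute: acc becomes -4; next (abs(a) > max(c, b)) evaluates to false; next c becomes 14; next final value 1 | compute2: acc becomes -4; next (max(c, b) < abs(a)) evaluates to false; next c becomes 15; next final value 1 — matching result 1.
Every one of the 336 inputs gives matching results.
verdict: equivalent


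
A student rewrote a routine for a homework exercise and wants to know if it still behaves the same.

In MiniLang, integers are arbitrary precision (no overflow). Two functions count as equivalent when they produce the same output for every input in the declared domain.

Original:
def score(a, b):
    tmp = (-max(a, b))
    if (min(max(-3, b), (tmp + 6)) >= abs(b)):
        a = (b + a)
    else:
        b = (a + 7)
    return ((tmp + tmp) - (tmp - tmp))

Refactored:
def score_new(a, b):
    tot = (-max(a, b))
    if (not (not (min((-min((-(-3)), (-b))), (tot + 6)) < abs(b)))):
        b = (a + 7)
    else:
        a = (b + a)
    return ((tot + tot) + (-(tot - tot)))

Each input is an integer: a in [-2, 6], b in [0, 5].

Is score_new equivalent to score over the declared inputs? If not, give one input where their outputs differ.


Behavior is preserved: although comparison usage differs; arithmetic usage differs; min/max/abs usage differs; local variable names differ; boolean connective usage differs, the outputs never diverge.
One worked example (a=4, b=2) — score: tmp=-4, then (min(max(-3, b), (tmp + 6)) >= abs(b)) is true, then a=6, then returns -8; score_new: tot=-4, then (not (not (min((-min((-(-3)), (-b))), (tot + 6)) < abs(b)))) is false, then a=6, then returns -8; agreement on -8.
An exhaustive pass over the 54 declared inputs shows identical outputs.
verdict: equivalent


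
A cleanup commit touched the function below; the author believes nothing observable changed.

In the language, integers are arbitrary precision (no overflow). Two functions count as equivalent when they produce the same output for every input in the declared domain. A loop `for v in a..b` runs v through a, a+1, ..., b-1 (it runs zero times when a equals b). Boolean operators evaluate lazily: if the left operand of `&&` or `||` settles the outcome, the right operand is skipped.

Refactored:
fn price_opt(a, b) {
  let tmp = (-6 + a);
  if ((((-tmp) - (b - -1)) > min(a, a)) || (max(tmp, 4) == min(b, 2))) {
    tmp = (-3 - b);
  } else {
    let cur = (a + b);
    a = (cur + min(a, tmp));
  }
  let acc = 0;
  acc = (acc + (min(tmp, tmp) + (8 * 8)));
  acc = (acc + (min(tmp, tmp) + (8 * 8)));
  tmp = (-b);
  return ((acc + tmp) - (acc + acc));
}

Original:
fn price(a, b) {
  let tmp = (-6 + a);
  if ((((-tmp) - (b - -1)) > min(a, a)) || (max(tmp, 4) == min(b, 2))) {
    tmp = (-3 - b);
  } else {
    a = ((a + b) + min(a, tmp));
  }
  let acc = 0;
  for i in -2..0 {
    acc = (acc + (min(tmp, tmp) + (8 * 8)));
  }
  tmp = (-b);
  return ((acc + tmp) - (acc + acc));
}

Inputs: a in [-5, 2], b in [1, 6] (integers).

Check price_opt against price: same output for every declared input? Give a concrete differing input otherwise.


Comparing the listings, the differences include: loop structure differs, local variable names differ, statement counts differ, constant usage differs, arithmetic usage differs, min/max/abs usage differs.
Spot check at a=-1, b=4 — price: tmp := -7 | ((((-tmp) - (b - -1)) > min(a, a)) || (max(tmp, 4) == min(b, 2))): true | tmp := -7 | acc := 0 | iter i=-2: | acc := 57 | iter i=-1: | acc := 114 | tmp := -4 | result -118. price_opt: tmp := -7 | ((((-tmp) - (b - -1)) > min(a, a)) || (max(tmp, 4) == min(b, 2))): true | tmp := -7 | acc := 0 | acc := 57 | acc := 114 | tmp := -4 | result -118. Both give -118.
Every one of the 48 inputs gives matching results.
verdict: equivalent


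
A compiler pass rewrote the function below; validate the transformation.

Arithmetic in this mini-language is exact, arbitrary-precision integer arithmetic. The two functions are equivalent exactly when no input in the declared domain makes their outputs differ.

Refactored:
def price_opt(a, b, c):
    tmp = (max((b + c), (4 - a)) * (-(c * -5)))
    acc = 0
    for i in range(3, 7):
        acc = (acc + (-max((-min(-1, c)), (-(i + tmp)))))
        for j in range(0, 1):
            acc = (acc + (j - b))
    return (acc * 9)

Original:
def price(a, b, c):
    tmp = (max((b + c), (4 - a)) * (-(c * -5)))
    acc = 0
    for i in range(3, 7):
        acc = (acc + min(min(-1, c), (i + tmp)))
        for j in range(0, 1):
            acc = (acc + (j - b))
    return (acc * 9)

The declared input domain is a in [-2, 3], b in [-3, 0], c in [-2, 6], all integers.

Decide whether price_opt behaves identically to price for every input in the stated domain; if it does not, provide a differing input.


Behavior is preserved: although min/max/abs usage differs, the outputs never diverge.
Spot check at a=-1, b=-3, c=3 — price: tmp = 75; acc = 0; [i=3]; acc = -1; [j=0]; acc = 2; [i=4]; acc = 1; [j=0]; acc = 4; [i=5]; acc = 3; [j=0]; acc = 6; [i=6]; acc = 5; [j=0]; acc = 8; return 72. price_opt: tmp = 75; acc = 0; [i=3]; acc = -1; [j=0]; acc = 2; [i=4]; acc = 1; [j=0]; acc = 4; [i=5]; acc = 3; [j=0]; acc = 6; [i=6]; acc = 5; [j=0]; acc = 8; return 72. Both give 72.
Every one of the 216 inputs gives matching results.
verdict: equivalent


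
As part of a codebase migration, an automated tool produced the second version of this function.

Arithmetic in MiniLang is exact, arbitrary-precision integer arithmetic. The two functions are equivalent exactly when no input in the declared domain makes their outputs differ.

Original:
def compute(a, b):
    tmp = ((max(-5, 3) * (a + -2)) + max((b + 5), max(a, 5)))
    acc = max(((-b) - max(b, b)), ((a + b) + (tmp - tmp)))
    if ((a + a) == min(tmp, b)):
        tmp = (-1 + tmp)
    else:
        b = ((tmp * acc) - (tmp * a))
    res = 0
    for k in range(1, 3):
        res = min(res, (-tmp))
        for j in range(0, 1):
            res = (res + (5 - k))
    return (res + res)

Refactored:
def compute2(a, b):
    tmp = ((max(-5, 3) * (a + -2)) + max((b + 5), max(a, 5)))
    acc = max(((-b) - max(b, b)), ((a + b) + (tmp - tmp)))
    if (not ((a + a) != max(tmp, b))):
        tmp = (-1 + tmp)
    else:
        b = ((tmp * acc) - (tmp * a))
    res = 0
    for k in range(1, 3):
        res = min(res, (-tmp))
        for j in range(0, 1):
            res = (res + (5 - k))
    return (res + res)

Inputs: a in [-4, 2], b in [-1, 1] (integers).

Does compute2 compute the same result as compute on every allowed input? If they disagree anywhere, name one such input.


a=0, b=0 yields 8 from compute but 10 from compute2.
verdict: not equivalent; witness: a=0, b=0


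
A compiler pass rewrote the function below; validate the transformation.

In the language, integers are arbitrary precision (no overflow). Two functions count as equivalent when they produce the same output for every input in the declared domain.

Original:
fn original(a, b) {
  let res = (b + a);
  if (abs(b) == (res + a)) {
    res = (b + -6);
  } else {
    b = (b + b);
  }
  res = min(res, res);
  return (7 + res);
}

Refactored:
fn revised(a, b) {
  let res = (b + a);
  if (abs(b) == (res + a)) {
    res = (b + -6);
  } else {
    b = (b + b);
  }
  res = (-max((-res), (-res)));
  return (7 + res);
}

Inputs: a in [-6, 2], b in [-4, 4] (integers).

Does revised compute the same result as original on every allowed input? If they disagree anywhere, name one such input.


Changes here: min/max/abs usage differs; the full 81-point sweep finds no disagreement.
verdict: equivalent


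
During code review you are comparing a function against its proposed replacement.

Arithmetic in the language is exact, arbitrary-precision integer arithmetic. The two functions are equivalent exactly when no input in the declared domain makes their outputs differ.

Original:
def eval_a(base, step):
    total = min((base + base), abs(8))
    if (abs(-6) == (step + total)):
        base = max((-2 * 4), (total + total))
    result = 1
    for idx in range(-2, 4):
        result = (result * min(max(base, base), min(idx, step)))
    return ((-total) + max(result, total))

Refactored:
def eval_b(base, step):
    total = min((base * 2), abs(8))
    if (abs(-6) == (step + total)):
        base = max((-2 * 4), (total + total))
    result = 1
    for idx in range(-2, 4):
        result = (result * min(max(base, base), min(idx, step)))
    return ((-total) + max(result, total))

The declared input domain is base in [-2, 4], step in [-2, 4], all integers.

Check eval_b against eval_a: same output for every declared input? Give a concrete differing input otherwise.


Comparing the listings, the differences include: arithmetic usage differs, plus constant usage differs.
Tracing base=1, step=2: eval_a: total := 2 | (abs(-6) == (step + total)): false | result := 1 | iter idx=-2: | result := -2 | iter idx=-1: | result := 2 | iter idx=0: | result := 0 | iter idx=1: | result := 0 | iter idx=2: | result := 0 | iter idx=3: | result := 0 | result 0 | eval_b: total := 2 | (abs(-6) == (step + total)): false | result := 1 | iter idx=-2: | result := -2 | iter idx=-1: | result := 2 | iter idx=0: | result := 0 | iter idx=1: | result := 0 | iter idx=2: | result := 0 | iter idx=3: | result := 0 | result 0 — matching result 0.
An exhaustive pass over the 49 declared inputs shows identical outputs.
verdict: equivalent


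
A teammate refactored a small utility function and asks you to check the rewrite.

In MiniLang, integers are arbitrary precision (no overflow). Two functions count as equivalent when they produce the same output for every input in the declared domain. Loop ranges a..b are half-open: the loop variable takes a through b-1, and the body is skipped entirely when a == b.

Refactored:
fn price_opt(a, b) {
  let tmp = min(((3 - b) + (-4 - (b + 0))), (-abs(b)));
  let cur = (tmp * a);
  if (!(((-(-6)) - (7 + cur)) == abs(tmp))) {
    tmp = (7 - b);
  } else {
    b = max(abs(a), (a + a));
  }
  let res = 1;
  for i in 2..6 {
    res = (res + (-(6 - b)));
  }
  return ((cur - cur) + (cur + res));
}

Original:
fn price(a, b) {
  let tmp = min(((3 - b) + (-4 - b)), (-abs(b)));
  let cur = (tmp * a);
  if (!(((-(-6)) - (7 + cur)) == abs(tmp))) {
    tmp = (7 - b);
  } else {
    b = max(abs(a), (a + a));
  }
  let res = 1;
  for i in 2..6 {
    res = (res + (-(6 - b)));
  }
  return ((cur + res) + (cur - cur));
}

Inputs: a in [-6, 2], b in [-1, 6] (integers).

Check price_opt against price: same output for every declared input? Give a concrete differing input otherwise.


The two versions differ — the changes include constant usage differs; also arithmetic usage differs.
Tracing a=0, b=1: price: tmp = -3; cur = 0; (!(((-(-6)) - (7 + cur)) == abs(tmp))) -> true; tmp = 6; res = 1; [i=2]; res = -4; [i=3]; res = -9; [i=4]; res = -14; [i=5]; res = -19; return -19 | price_opt: tmp = -3; cur = 0; (!(((-(-6)) - (7 + cur)) == abs(tmp))) -> true; tmp = 6; res = 1; [i=2]; res = -4; [i=3]; res = -9; [i=4]; res = -14; [i=5]; res = -19; return -19 — matching result -19.
Across all 72 domain points the two functions coincide.
verdict: equivalent


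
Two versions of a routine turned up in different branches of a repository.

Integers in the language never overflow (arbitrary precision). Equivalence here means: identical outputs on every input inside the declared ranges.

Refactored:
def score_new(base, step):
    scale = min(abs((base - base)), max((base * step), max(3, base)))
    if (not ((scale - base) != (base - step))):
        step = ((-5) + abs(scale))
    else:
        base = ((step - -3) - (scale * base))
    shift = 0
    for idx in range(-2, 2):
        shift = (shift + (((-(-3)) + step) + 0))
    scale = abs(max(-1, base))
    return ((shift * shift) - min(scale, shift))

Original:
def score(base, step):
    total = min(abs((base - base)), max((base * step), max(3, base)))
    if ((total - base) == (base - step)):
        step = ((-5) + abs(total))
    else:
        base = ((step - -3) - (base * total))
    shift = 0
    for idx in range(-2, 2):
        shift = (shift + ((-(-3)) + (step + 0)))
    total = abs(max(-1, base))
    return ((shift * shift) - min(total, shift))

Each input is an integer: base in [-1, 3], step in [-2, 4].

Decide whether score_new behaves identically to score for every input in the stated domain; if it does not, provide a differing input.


The two are interchangeable: comparison usage differs, plus local variable names differ, plus boolean connective usage differs, and every declared input agrees.
One worked example (base=2, step=0) — score: total := 0 | ((total - base) == (base - step)): false | base := 3 | shift := 0 | iter idx=-2: | shift := 3 | iter idx=-1: | shift := 6 | iter idx=0: | shift := 9 | iter idx=1: | shift := 12 | total := 3 | result 141; score_new: scale := 0 | (not ((scale - base) != (base - step))): false | base := 3 | shift := 0 | iter idx=-2: | shift := 3 | iter idx=-1: | shift := 6 | iter idx=0: | shift := 9 | iter idx=1: | shift := 12 | scale := 3 | result 141; agreement on 141.
An exhaustive pass over the 35 declared inputs shows identical outputs.
verdict: equivalent


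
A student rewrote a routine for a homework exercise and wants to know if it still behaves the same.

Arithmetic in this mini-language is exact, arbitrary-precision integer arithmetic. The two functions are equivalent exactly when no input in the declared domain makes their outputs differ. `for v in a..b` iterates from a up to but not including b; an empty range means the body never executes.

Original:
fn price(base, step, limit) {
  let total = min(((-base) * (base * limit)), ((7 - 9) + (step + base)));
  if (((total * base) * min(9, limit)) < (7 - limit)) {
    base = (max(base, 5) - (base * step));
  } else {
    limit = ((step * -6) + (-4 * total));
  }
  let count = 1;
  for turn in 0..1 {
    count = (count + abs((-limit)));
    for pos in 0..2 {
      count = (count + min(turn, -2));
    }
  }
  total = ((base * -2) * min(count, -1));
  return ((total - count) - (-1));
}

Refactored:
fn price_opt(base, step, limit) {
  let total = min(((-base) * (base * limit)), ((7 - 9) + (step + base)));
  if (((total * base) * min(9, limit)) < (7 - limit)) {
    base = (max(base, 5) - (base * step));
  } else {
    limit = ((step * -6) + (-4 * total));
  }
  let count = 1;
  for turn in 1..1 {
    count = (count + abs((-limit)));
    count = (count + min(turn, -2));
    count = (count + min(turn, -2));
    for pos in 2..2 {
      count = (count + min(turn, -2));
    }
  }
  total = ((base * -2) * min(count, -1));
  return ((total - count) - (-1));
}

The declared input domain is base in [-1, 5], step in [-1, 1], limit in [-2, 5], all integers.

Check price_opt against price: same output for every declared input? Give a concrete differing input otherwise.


There is a counterexample at base=-1, step=-1, limit=-2: 10 on one side, 8 on the other.
price: total becomes -4; next (((total * base) * min(9, limit)) < (7 - limit)) evaluates to true; next base becomes 4; next count becomes 1; next at turn=0:; next count becomes 3; next at pos=0:; next count becomes 1; next at pos=1:; next count becomes -1; next total becomes 8; next final value 10
price_opt: total becomes -4; next (((total * base) * min(9, limit)) < (7 - limit)) evaluates to true; next base becomes 4; next count becomes 1; next turn never enters its loop body; next total becomes 8; next final value 8
verdict: not equivalent; witness: base=-1, step=-1, limit=-2


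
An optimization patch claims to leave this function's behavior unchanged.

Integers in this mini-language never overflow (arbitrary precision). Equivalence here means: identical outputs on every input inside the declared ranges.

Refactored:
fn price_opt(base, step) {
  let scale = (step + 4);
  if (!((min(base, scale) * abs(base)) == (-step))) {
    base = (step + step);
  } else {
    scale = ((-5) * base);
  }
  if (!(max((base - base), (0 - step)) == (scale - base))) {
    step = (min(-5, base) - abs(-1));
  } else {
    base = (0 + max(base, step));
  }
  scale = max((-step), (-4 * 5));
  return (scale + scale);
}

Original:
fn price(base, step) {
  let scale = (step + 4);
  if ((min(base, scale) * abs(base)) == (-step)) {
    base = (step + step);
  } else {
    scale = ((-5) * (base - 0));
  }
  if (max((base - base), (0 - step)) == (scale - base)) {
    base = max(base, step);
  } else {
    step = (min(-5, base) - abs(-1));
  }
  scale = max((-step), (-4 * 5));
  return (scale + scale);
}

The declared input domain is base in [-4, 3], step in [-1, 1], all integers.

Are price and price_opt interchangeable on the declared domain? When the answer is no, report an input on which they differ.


Evaluate both at base=0, step=0.
price: scale=4, then ((min(base, scale) * abs(base)) == (-step)) is true, then base=0, then (max((base - base), (0 - step)) == (scale - base)) is false, then step=-6, then scale=6, then returns 12
price_opt: scale=4, then (!((min(base, scale) * abs(base)) == (-step))) is false, then scale=0, then (!(max((base - base), (0 - step)) == (scale - base))) is false, then base=0, then scale=0, then returns 0
12 vs 0 — the two versions disagree here.
verdict: not equivalent; witness: base=0, step=0


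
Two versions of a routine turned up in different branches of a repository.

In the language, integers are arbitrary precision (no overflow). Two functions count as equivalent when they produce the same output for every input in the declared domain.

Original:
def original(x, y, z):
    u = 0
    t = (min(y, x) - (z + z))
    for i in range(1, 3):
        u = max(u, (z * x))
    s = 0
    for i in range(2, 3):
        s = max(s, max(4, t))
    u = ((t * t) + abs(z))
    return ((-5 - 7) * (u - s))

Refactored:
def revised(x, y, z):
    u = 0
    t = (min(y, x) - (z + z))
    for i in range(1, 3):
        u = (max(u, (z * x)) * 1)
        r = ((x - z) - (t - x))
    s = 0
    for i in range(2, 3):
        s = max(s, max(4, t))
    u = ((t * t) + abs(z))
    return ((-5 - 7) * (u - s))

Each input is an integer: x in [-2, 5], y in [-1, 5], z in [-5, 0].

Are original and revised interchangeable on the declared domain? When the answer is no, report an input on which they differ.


The two versions differ — the changes include statement counts differ; and local variable names differ; and constant usage differs; and arithmetic usage differs.
As a probe, take x=-2, y=-1, z=-1: original runs u=0, then t=0, then (i=1), then u=2, then (i=2), then u=2, then s=0, then (i=2), then s=4, then u=1, then returns 36; revised runs u=0, then t=0, then (i=1), then u=2, then r=-3, then (i=2), then u=2, then r=-3, then s=0, then (i=2), then s=4, then u=1, then returns 36; both end at 36.
Across all 336 domain points the two functions coincide.
verdict: equivalent


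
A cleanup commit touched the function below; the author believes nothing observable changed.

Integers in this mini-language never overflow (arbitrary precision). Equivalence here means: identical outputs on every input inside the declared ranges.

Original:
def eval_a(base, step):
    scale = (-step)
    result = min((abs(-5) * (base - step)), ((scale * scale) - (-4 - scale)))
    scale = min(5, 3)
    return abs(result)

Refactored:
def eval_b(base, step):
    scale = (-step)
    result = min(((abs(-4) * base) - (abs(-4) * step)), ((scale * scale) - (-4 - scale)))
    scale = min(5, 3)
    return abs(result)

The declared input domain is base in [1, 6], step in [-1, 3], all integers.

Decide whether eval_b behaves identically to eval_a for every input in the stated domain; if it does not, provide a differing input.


Run the pair on base=1, step=2.
eval_a: scale becomes -2; next result becomes -5; next scale becomes 3; next final value 5
eval_b: scale becomes -2; next result becomes -4; next scale becomes 3; next final value 4
5 vs 4 — the two versions disagree here.
verdict: not equivalent; witness: base=1, step=2


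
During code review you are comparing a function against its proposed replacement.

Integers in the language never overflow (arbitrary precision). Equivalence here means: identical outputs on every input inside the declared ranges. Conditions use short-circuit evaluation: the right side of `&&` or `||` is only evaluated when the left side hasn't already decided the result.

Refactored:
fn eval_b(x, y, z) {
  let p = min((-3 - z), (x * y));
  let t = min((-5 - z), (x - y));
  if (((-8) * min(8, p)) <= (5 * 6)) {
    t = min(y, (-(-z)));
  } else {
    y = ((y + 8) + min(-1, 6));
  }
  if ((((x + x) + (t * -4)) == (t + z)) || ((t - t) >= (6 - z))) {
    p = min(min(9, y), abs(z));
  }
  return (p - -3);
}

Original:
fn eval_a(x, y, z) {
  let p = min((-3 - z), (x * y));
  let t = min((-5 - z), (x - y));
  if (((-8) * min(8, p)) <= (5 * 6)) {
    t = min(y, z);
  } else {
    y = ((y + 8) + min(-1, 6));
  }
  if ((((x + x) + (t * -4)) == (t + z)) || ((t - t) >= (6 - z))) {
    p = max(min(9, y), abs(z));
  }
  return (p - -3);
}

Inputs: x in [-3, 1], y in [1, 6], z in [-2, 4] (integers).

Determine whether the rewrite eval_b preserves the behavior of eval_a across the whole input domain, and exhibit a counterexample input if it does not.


Input x=0, y=1, z=0: 4 from eval_a versus 3 from eval_b.
verdict: not equivalent; witness: x=0, y=1, z=0


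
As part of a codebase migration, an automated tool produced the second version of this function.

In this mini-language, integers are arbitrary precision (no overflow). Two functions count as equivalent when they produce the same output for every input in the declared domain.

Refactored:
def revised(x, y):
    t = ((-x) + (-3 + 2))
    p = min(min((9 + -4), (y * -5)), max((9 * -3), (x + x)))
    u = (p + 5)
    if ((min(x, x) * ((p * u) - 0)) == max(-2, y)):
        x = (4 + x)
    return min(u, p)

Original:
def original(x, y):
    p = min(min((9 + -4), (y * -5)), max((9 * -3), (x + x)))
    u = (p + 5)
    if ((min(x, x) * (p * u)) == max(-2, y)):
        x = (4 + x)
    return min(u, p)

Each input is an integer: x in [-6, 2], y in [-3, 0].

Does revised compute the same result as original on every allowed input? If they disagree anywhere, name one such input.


Behavior is preserved: although local variable names differ; and statement counts differ; and constant usage differs; and arithmetic usage differs, the outputs never diverge.
One worked example (x=0, y=0) — original: p = 0; u = 5; ((min(x, x) * (p * u)) == max(-2, y)) -> true; x = 4; return 0; revised: t = -1; p = 0; u = 5; ((min(x, x) * ((p * u) - 0)) == max(-2, y)) -> true; x = 4; return 0; agreement on 0.
Checked all 36 inputs in the declared domain: the outputs agree on every one.
verdict: equivalent


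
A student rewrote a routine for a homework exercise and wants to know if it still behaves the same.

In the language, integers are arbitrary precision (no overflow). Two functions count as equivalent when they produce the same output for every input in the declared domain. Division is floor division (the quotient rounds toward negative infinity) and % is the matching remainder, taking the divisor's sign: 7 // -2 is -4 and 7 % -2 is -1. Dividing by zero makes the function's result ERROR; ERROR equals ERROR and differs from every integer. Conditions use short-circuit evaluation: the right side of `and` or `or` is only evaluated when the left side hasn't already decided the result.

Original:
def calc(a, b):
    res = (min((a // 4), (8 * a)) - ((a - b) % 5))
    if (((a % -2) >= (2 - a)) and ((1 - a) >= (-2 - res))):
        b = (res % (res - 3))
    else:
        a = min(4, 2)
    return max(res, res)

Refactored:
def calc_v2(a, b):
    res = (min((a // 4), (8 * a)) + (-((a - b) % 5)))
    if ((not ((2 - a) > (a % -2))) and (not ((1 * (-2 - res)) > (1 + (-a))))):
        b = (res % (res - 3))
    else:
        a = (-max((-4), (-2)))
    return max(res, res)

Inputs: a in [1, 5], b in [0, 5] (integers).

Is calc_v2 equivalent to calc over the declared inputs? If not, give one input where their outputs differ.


The two versions differ — the changes include boolean connective usage differs, arithmetic usage differs, min/max/abs usage differs, comparison usage differs, constant usage differs.
One worked example (a=3, b=5) — calc: res := -3 | (((a % -2) >= (2 - a)) and ((1 - a) >= (-2 - res))): false | a := 2 | result -3; calc_v2: res := -3 | ((not ((2 - a) > (a % -2))) and (not ((1 * (-2 - res)) > (1 + (-a))))): false | a := 2 | result -3; agreement on -3.
Across all 30 domain points the two functions coincide.
verdict: equivalent


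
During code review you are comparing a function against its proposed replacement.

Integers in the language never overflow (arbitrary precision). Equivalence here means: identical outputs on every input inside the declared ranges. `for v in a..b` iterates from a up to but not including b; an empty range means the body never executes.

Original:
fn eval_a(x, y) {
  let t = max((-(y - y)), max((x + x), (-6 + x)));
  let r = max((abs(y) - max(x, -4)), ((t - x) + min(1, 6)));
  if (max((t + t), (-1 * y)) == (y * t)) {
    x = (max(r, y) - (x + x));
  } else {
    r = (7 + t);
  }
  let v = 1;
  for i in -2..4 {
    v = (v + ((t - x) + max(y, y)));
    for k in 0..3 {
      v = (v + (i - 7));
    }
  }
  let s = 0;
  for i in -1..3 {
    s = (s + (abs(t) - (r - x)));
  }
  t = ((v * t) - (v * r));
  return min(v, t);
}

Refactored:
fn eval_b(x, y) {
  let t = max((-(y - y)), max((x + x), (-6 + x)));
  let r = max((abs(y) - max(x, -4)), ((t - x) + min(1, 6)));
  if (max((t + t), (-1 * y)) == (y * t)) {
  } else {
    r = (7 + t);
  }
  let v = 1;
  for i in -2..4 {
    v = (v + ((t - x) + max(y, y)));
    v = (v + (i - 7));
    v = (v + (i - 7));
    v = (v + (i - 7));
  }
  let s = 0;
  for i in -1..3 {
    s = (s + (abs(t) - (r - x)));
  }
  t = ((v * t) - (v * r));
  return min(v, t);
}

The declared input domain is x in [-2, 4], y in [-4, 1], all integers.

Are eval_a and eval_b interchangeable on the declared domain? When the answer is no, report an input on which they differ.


Evaluate both at x=-2, y=0.
eval_a: t becomes 0; next r becomes 3; next (max((t + t), (-1 * y)) == (y * t)) evaluates to true; next x becomes 7; next v becomes 1; next at i=-2:; next v becomes -6; next at k=0:; next v becomes -15; next at k=1:; next v becomes -24; next at k=2:; next v becomes -33; next at i=-1:; next v becomes -40; next at k=0:; next v becomes -48; next at k=1:; next v becomes -56; next at k=2:; next v becomes -64; next at i=0:; next v becomes -71; next at k=0:; next v becomes -78; next at k=1:; next v becomes -85; next at k=2:; next v becomes -92; next at i=1:; next v becomes -99; next at k=0:; next v becomes -105; next at k=1:; next v becomes -111; next at k=2:; next v becomes -117; next at i=2:; next v becomes -124; next at k=0:; next v becomes -129; next at k=1:; next v becomes -134; next at k=2:; next v becomes -139; next at i=3:; next v becomes -146; next at k=0:; next v becomes -150; next at k=1:; next v becomes -154; next at k=2:; next v becomes -158; next s becomes 0; next at i=-1:; next s becomes 4; next at i=0:; next s becomes 8; next at i=1:; next s becomes 12; next at i=2:; next s becomes 16; next t becomes 474; next final value -158
eval_b: t becomes 0; next r becomes 3; next (max((t + t), (-1 * y)) == (y * t)) evaluates to true; next v becomes 1; next at i=-2:; next v becomes 3; next v becomes -6; next v becomes -15; next v becomes -24; next at i=-1:; next v becomes -22; next v becomes -30; next v becomes -38; next v becomes -46; next at i=0:; next v becomes -44; next v becomes -51; next v becomes -58; next v becomes -65; next at i=1:; next v becomes -63; next v becomes -69; next v becomes -75; next v becomes -81; next at i=2:; next v becomes -79; next v becomes -84; next v becomes -89; next v becomes -94; next at i=3:; next v becomes -92; next v becomes -96; next v becomes -100; next v becomes -104; next s becomes 0; next at i=-1:; next s becomes -5; next at i=0:; next s becomes -10; next at i=1:; next s becomes -15; next at i=2:; next s becomes -20; next t becomes 312; next final value -104
-158 and -104 differ, so these are not the same function on this domain.
verdict: not equivalent; witness: x=-2, y=0


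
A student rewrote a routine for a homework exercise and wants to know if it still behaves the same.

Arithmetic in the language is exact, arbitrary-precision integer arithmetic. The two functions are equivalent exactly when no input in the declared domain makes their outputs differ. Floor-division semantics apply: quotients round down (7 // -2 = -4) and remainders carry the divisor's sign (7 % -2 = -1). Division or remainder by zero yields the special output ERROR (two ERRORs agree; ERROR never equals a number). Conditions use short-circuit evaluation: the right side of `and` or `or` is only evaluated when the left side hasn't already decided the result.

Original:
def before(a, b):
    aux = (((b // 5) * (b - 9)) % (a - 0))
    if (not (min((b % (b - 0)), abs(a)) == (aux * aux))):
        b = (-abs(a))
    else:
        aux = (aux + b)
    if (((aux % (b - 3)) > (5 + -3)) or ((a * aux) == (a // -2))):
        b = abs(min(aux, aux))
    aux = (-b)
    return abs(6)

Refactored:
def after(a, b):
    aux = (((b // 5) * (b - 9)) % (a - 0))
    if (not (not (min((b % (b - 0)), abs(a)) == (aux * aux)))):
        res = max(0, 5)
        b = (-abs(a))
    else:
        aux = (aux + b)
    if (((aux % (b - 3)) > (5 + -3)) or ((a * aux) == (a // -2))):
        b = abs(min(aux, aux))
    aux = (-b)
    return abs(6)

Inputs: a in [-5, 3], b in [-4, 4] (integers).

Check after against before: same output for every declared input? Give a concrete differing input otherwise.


Consider the input a=-5, b=3.
before: aux := 0 | (not (min((b % (b - 0)), abs(a)) == (aux * aux))): false | aux := 3 | divide-by-zero, output ERROR
after: aux := 0 | (not (not (min((b % (b - 0)), abs(a)) == (aux * aux)))): true | res := 5 | b := -5 | (((aux % (b - 3)) > (5 + -3)) or ((a * aux) == (a // -2))): false | aux := 5 | result 6
ERROR and 6 differ, so these are not the same function on this domain.
verdict: not equivalent; witness: a=-5, b=3
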